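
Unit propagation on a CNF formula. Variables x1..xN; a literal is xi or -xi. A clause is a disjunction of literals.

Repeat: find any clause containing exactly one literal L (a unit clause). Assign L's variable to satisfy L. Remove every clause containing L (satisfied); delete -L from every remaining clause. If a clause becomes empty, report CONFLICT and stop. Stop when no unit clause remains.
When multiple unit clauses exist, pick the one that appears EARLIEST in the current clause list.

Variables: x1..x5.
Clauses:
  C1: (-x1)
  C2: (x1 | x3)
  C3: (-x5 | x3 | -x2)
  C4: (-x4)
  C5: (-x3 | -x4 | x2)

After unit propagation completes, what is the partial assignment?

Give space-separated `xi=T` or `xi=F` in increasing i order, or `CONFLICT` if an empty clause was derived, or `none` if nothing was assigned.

unit clause [-1] forces x1=F; simplify:
  drop 1 from [1, 3] -> [3]
  satisfied 1 clause(s); 4 remain; assigned so far: [1]
unit clause [3] forces x3=T; simplify:
  drop -3 from [-3, -4, 2] -> [-4, 2]
  satisfied 2 clause(s); 2 remain; assigned so far: [1, 3]
unit clause [-4] forces x4=F; simplify:
  satisfied 2 clause(s); 0 remain; assigned so far: [1, 3, 4]

Answer: x1=F x3=T x4=F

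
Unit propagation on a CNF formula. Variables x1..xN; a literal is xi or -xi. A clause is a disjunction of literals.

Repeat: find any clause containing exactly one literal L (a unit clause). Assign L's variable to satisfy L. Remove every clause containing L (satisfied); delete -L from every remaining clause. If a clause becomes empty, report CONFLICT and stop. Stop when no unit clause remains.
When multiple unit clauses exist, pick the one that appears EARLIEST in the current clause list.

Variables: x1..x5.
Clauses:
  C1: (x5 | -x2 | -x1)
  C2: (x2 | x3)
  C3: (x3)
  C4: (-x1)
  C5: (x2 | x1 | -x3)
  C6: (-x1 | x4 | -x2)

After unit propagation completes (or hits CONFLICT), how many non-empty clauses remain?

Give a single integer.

Answer: 0

Derivation:
unit clause [3] forces x3=T; simplify:
  drop -3 from [2, 1, -3] -> [2, 1]
  satisfied 2 clause(s); 4 remain; assigned so far: [3]
unit clause [-1] forces x1=F; simplify:
  drop 1 from [2, 1] -> [2]
  satisfied 3 clause(s); 1 remain; assigned so far: [1, 3]
unit clause [2] forces x2=T; simplify:
  satisfied 1 clause(s); 0 remain; assigned so far: [1, 2, 3]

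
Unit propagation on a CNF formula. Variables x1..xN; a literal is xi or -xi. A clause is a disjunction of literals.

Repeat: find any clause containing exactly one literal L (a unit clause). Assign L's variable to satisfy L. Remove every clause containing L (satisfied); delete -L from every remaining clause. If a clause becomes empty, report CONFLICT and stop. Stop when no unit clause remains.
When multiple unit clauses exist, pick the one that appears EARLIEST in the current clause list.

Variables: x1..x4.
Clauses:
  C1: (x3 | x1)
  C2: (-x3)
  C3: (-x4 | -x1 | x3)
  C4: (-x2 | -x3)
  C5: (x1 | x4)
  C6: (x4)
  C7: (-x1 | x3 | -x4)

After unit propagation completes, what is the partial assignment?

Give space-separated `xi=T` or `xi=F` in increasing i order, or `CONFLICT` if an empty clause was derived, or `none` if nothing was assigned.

unit clause [-3] forces x3=F; simplify:
  drop 3 from [3, 1] -> [1]
  drop 3 from [-4, -1, 3] -> [-4, -1]
  drop 3 from [-1, 3, -4] -> [-1, -4]
  satisfied 2 clause(s); 5 remain; assigned so far: [3]
unit clause [1] forces x1=T; simplify:
  drop -1 from [-4, -1] -> [-4]
  drop -1 from [-1, -4] -> [-4]
  satisfied 2 clause(s); 3 remain; assigned so far: [1, 3]
unit clause [-4] forces x4=F; simplify:
  drop 4 from [4] -> [] (empty!)
  satisfied 2 clause(s); 1 remain; assigned so far: [1, 3, 4]
CONFLICT (empty clause)

Answer: CONFLICT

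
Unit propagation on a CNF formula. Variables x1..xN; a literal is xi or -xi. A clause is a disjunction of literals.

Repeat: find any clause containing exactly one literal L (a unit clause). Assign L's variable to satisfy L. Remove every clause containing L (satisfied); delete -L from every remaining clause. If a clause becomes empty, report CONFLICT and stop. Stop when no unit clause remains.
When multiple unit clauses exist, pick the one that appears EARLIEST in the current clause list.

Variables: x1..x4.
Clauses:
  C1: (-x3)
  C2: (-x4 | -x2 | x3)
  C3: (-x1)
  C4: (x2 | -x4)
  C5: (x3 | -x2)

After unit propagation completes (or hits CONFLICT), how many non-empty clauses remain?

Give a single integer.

Answer: 0

Derivation:
unit clause [-3] forces x3=F; simplify:
  drop 3 from [-4, -2, 3] -> [-4, -2]
  drop 3 from [3, -2] -> [-2]
  satisfied 1 clause(s); 4 remain; assigned so far: [3]
unit clause [-1] forces x1=F; simplify:
  satisfied 1 clause(s); 3 remain; assigned so far: [1, 3]
unit clause [-2] forces x2=F; simplify:
  drop 2 from [2, -4] -> [-4]
  satisfied 2 clause(s); 1 remain; assigned so far: [1, 2, 3]
unit clause [-4] forces x4=F; simplify:
  satisfied 1 clause(s); 0 remain; assigned so far: [1, 2, 3, 4]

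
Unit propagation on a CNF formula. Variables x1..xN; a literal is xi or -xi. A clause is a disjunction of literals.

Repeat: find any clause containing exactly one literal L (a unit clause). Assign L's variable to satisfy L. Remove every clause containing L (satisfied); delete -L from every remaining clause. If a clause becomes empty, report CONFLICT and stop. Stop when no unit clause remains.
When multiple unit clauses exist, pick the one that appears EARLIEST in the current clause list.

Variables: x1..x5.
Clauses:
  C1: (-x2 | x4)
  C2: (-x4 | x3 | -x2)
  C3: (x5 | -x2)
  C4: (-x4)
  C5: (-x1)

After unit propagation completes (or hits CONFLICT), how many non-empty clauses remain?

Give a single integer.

Answer: 0

Derivation:
unit clause [-4] forces x4=F; simplify:
  drop 4 from [-2, 4] -> [-2]
  satisfied 2 clause(s); 3 remain; assigned so far: [4]
unit clause [-2] forces x2=F; simplify:
  satisfied 2 clause(s); 1 remain; assigned so far: [2, 4]
unit clause [-1] forces x1=F; simplify:
  satisfied 1 clause(s); 0 remain; assigned so far: [1, 2, 4]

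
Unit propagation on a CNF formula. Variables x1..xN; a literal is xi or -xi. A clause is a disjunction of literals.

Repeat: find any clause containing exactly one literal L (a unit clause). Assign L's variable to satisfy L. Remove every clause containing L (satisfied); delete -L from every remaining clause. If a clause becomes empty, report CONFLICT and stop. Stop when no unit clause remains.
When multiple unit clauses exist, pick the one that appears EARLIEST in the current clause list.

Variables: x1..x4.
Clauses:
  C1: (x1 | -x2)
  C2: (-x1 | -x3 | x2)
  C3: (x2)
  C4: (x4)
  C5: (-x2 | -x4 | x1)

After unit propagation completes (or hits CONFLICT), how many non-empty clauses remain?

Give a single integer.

Answer: 0

Derivation:
unit clause [2] forces x2=T; simplify:
  drop -2 from [1, -2] -> [1]
  drop -2 from [-2, -4, 1] -> [-4, 1]
  satisfied 2 clause(s); 3 remain; assigned so far: [2]
unit clause [1] forces x1=T; simplify:
  satisfied 2 clause(s); 1 remain; assigned so far: [1, 2]
unit clause [4] forces x4=T; simplify:
  satisfied 1 clause(s); 0 remain; assigned so far: [1, 2, 4]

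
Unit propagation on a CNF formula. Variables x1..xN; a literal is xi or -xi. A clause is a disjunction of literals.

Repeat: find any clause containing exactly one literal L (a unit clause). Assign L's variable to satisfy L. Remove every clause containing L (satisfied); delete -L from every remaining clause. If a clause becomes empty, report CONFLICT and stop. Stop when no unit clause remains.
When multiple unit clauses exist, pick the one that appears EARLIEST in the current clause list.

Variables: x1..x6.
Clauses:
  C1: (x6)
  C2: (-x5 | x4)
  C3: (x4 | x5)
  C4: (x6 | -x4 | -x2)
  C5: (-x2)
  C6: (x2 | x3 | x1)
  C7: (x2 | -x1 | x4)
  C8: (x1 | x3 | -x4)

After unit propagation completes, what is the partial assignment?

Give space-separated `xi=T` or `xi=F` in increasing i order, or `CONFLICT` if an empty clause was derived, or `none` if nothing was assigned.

unit clause [6] forces x6=T; simplify:
  satisfied 2 clause(s); 6 remain; assigned so far: [6]
unit clause [-2] forces x2=F; simplify:
  drop 2 from [2, 3, 1] -> [3, 1]
  drop 2 from [2, -1, 4] -> [-1, 4]
  satisfied 1 clause(s); 5 remain; assigned so far: [2, 6]

Answer: x2=F x6=T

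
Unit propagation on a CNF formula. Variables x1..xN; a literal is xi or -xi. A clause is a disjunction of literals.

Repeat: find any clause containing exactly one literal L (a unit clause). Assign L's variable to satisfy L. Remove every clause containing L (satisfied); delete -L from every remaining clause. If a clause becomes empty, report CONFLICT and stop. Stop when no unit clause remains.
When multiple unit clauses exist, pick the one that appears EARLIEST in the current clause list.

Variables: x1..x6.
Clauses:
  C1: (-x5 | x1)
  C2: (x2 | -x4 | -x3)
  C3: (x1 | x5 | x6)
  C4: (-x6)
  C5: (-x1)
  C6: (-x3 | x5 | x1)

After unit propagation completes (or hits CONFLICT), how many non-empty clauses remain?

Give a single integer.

Answer: 2

Derivation:
unit clause [-6] forces x6=F; simplify:
  drop 6 from [1, 5, 6] -> [1, 5]
  satisfied 1 clause(s); 5 remain; assigned so far: [6]
unit clause [-1] forces x1=F; simplify:
  drop 1 from [-5, 1] -> [-5]
  drop 1 from [1, 5] -> [5]
  drop 1 from [-3, 5, 1] -> [-3, 5]
  satisfied 1 clause(s); 4 remain; assigned so far: [1, 6]
unit clause [-5] forces x5=F; simplify:
  drop 5 from [5] -> [] (empty!)
  drop 5 from [-3, 5] -> [-3]
  satisfied 1 clause(s); 3 remain; assigned so far: [1, 5, 6]
CONFLICT (empty clause)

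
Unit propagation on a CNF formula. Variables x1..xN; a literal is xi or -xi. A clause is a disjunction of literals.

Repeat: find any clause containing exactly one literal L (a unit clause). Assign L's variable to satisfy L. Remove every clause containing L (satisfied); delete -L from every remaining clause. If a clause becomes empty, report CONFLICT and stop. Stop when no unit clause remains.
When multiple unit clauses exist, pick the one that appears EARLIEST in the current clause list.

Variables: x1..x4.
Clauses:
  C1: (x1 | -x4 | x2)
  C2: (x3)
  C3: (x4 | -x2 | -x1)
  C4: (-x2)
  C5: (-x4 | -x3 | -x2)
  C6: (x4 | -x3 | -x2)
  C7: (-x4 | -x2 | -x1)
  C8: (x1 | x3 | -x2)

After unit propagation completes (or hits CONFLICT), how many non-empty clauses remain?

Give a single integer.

Answer: 1

Derivation:
unit clause [3] forces x3=T; simplify:
  drop -3 from [-4, -3, -2] -> [-4, -2]
  drop -3 from [4, -3, -2] -> [4, -2]
  satisfied 2 clause(s); 6 remain; assigned so far: [3]
unit clause [-2] forces x2=F; simplify:
  drop 2 from [1, -4, 2] -> [1, -4]
  satisfied 5 clause(s); 1 remain; assigned so far: [2, 3]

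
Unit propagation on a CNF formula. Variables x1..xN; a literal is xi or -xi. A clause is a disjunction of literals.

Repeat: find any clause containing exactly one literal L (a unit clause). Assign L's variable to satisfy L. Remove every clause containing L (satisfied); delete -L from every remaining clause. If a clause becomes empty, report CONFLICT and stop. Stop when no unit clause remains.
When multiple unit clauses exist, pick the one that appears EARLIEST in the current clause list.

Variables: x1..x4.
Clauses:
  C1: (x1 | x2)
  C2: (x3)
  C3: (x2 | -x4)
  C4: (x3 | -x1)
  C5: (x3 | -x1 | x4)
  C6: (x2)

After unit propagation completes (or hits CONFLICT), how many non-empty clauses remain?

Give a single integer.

Answer: 0

Derivation:
unit clause [3] forces x3=T; simplify:
  satisfied 3 clause(s); 3 remain; assigned so far: [3]
unit clause [2] forces x2=T; simplify:
  satisfied 3 clause(s); 0 remain; assigned so far: [2, 3]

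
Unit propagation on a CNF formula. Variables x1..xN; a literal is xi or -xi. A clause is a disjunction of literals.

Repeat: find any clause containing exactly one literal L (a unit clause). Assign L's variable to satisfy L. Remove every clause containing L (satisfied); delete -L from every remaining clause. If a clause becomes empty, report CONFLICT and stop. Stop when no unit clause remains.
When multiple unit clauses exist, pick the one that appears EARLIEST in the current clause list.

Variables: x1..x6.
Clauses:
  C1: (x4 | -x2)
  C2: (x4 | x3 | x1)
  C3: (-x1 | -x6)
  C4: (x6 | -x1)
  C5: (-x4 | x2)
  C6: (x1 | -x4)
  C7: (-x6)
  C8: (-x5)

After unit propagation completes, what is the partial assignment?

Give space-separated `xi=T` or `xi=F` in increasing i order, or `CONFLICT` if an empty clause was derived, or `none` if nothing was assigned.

Answer: x1=F x2=F x3=T x4=F x5=F x6=F

Derivation:
unit clause [-6] forces x6=F; simplify:
  drop 6 from [6, -1] -> [-1]
  satisfied 2 clause(s); 6 remain; assigned so far: [6]
unit clause [-1] forces x1=F; simplify:
  drop 1 from [4, 3, 1] -> [4, 3]
  drop 1 from [1, -4] -> [-4]
  satisfied 1 clause(s); 5 remain; assigned so far: [1, 6]
unit clause [-4] forces x4=F; simplify:
  drop 4 from [4, -2] -> [-2]
  drop 4 from [4, 3] -> [3]
  satisfied 2 clause(s); 3 remain; assigned so far: [1, 4, 6]
unit clause [-2] forces x2=F; simplify:
  satisfied 1 clause(s); 2 remain; assigned so far: [1, 2, 4, 6]
unit clause [3] forces x3=T; simplify:
  satisfied 1 clause(s); 1 remain; assigned so far: [1, 2, 3, 4, 6]
unit clause [-5] forces x5=F; simplify:
  satisfied 1 clause(s); 0 remain; assigned so far: [1, 2, 3, 4, 5, 6]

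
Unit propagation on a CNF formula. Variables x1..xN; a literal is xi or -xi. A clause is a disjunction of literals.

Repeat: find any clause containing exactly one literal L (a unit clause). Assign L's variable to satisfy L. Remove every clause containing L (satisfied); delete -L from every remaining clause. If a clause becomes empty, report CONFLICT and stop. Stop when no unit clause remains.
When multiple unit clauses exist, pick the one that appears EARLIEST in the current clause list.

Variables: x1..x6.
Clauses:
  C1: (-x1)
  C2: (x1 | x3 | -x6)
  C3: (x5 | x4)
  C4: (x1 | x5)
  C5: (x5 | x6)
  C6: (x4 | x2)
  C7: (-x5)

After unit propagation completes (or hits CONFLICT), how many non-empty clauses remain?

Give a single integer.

unit clause [-1] forces x1=F; simplify:
  drop 1 from [1, 3, -6] -> [3, -6]
  drop 1 from [1, 5] -> [5]
  satisfied 1 clause(s); 6 remain; assigned so far: [1]
unit clause [5] forces x5=T; simplify:
  drop -5 from [-5] -> [] (empty!)
  satisfied 3 clause(s); 3 remain; assigned so far: [1, 5]
CONFLICT (empty clause)

Answer: 2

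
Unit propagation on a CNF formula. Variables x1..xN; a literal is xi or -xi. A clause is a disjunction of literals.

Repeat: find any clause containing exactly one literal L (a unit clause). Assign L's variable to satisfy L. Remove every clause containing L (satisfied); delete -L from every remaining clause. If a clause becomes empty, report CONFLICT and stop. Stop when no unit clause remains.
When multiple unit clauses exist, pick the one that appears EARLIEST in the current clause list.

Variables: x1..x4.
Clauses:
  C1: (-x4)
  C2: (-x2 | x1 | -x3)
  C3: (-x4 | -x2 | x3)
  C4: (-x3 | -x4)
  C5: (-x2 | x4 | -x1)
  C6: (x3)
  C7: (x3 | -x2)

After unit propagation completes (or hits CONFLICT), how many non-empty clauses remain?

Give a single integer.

unit clause [-4] forces x4=F; simplify:
  drop 4 from [-2, 4, -1] -> [-2, -1]
  satisfied 3 clause(s); 4 remain; assigned so far: [4]
unit clause [3] forces x3=T; simplify:
  drop -3 from [-2, 1, -3] -> [-2, 1]
  satisfied 2 clause(s); 2 remain; assigned so far: [3, 4]

Answer: 2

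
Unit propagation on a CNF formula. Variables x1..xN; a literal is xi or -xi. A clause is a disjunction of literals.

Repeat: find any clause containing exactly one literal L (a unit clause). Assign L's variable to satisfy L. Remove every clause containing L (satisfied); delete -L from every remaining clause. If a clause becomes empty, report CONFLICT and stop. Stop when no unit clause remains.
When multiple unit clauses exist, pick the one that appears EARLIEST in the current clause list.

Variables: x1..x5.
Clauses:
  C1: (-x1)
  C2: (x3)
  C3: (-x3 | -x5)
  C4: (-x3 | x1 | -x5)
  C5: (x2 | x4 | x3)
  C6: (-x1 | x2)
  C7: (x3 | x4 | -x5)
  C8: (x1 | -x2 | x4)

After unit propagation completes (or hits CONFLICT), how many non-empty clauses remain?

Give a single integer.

unit clause [-1] forces x1=F; simplify:
  drop 1 from [-3, 1, -5] -> [-3, -5]
  drop 1 from [1, -2, 4] -> [-2, 4]
  satisfied 2 clause(s); 6 remain; assigned so far: [1]
unit clause [3] forces x3=T; simplify:
  drop -3 from [-3, -5] -> [-5]
  drop -3 from [-3, -5] -> [-5]
  satisfied 3 clause(s); 3 remain; assigned so far: [1, 3]
unit clause [-5] forces x5=F; simplify:
  satisfied 2 clause(s); 1 remain; assigned so far: [1, 3, 5]

Answer: 1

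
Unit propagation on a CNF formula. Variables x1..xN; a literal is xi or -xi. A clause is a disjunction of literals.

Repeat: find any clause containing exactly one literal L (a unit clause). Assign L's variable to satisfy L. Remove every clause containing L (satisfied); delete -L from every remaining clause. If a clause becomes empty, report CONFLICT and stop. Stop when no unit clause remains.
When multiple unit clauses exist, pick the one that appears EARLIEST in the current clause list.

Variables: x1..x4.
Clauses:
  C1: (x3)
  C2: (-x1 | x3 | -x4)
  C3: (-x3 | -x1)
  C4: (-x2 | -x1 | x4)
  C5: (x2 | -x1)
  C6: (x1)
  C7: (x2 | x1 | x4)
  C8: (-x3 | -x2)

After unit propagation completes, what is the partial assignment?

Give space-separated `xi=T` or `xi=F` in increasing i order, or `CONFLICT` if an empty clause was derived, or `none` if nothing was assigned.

unit clause [3] forces x3=T; simplify:
  drop -3 from [-3, -1] -> [-1]
  drop -3 from [-3, -2] -> [-2]
  satisfied 2 clause(s); 6 remain; assigned so far: [3]
unit clause [-1] forces x1=F; simplify:
  drop 1 from [1] -> [] (empty!)
  drop 1 from [2, 1, 4] -> [2, 4]
  satisfied 3 clause(s); 3 remain; assigned so far: [1, 3]
CONFLICT (empty clause)

Answer: CONFLICT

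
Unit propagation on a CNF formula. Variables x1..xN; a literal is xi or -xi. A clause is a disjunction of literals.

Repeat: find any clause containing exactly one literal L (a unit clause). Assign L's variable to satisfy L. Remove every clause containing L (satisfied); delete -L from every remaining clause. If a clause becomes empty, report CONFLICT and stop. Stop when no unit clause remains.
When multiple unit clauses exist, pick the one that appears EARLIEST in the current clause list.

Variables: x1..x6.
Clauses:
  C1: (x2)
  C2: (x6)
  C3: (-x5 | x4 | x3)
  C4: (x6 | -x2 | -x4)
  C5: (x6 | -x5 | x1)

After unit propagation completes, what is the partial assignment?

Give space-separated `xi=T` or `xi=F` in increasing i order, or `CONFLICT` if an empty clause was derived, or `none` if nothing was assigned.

unit clause [2] forces x2=T; simplify:
  drop -2 from [6, -2, -4] -> [6, -4]
  satisfied 1 clause(s); 4 remain; assigned so far: [2]
unit clause [6] forces x6=T; simplify:
  satisfied 3 clause(s); 1 remain; assigned so far: [2, 6]

Answer: x2=T x6=T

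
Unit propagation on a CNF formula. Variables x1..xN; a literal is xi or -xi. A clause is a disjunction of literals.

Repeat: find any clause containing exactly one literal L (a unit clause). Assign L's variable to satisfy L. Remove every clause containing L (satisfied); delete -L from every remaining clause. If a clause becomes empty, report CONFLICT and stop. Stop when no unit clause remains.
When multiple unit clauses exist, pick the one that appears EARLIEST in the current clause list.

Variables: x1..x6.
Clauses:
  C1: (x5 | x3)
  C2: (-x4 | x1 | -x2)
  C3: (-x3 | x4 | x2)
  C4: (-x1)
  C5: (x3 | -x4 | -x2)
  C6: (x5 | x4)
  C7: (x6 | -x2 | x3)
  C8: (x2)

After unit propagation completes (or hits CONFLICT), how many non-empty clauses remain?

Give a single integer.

unit clause [-1] forces x1=F; simplify:
  drop 1 from [-4, 1, -2] -> [-4, -2]
  satisfied 1 clause(s); 7 remain; assigned so far: [1]
unit clause [2] forces x2=T; simplify:
  drop -2 from [-4, -2] -> [-4]
  drop -2 from [3, -4, -2] -> [3, -4]
  drop -2 from [6, -2, 3] -> [6, 3]
  satisfied 2 clause(s); 5 remain; assigned so far: [1, 2]
unit clause [-4] forces x4=F; simplify:
  drop 4 from [5, 4] -> [5]
  satisfied 2 clause(s); 3 remain; assigned so far: [1, 2, 4]
unit clause [5] forces x5=T; simplify:
  satisfied 2 clause(s); 1 remain; assigned so far: [1, 2, 4, 5]

Answer: 1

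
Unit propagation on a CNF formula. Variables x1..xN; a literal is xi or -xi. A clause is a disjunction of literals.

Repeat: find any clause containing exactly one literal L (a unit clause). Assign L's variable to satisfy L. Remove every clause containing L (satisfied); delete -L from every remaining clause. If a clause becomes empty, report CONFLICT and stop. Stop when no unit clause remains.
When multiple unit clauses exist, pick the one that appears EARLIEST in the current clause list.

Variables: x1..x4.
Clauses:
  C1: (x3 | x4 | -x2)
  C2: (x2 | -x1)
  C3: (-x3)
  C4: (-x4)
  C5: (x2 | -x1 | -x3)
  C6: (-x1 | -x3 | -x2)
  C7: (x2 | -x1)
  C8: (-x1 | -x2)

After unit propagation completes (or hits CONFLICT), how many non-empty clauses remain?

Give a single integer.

Answer: 0

Derivation:
unit clause [-3] forces x3=F; simplify:
  drop 3 from [3, 4, -2] -> [4, -2]
  satisfied 3 clause(s); 5 remain; assigned so far: [3]
unit clause [-4] forces x4=F; simplify:
  drop 4 from [4, -2] -> [-2]
  satisfied 1 clause(s); 4 remain; assigned so far: [3, 4]
unit clause [-2] forces x2=F; simplify:
  drop 2 from [2, -1] -> [-1]
  drop 2 from [2, -1] -> [-1]
  satisfied 2 clause(s); 2 remain; assigned so far: [2, 3, 4]
unit clause [-1] forces x1=F; simplify:
  satisfied 2 clause(s); 0 remain; assigned so far: [1, 2, 3, 4]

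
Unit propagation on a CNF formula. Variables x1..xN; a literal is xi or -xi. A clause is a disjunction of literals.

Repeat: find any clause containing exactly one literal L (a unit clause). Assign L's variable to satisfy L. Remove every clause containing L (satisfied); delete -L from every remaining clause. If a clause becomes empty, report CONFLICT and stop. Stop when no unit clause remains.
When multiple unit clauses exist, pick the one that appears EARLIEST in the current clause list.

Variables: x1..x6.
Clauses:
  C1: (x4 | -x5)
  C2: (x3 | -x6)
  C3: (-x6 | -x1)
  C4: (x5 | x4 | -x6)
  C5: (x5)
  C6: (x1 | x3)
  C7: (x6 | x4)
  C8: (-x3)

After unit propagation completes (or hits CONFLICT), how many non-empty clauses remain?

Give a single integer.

unit clause [5] forces x5=T; simplify:
  drop -5 from [4, -5] -> [4]
  satisfied 2 clause(s); 6 remain; assigned so far: [5]
unit clause [4] forces x4=T; simplify:
  satisfied 2 clause(s); 4 remain; assigned so far: [4, 5]
unit clause [-3] forces x3=F; simplify:
  drop 3 from [3, -6] -> [-6]
  drop 3 from [1, 3] -> [1]
  satisfied 1 clause(s); 3 remain; assigned so far: [3, 4, 5]
unit clause [-6] forces x6=F; simplify:
  satisfied 2 clause(s); 1 remain; assigned so far: [3, 4, 5, 6]
unit clause [1] forces x1=T; simplify:
  satisfied 1 clause(s); 0 remain; assigned so far: [1, 3, 4, 5, 6]

Answer: 0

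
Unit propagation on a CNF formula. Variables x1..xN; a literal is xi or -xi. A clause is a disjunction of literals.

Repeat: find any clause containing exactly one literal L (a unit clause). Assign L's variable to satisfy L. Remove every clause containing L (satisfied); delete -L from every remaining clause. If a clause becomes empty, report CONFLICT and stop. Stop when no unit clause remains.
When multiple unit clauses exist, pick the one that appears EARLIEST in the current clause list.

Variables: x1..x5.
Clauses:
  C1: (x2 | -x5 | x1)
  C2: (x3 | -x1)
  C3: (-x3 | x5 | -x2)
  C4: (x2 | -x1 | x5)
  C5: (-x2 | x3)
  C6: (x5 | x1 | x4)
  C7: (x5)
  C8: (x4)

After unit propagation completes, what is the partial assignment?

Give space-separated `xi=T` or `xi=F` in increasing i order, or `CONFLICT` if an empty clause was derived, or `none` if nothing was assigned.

Answer: x4=T x5=T

Derivation:
unit clause [5] forces x5=T; simplify:
  drop -5 from [2, -5, 1] -> [2, 1]
  satisfied 4 clause(s); 4 remain; assigned so far: [5]
unit clause [4] forces x4=T; simplify:
  satisfied 1 clause(s); 3 remain; assigned so far: [4, 5]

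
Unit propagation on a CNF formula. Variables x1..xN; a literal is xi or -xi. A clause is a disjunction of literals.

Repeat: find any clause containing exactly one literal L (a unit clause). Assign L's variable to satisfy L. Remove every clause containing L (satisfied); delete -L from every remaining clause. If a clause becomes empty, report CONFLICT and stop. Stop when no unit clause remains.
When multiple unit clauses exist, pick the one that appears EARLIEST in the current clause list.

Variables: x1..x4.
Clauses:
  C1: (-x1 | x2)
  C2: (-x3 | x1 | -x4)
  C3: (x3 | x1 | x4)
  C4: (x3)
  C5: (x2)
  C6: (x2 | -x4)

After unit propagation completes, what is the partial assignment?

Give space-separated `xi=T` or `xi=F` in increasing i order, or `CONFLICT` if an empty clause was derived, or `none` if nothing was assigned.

unit clause [3] forces x3=T; simplify:
  drop -3 from [-3, 1, -4] -> [1, -4]
  satisfied 2 clause(s); 4 remain; assigned so far: [3]
unit clause [2] forces x2=T; simplify:
  satisfied 3 clause(s); 1 remain; assigned so far: [2, 3]

Answer: x2=T x3=T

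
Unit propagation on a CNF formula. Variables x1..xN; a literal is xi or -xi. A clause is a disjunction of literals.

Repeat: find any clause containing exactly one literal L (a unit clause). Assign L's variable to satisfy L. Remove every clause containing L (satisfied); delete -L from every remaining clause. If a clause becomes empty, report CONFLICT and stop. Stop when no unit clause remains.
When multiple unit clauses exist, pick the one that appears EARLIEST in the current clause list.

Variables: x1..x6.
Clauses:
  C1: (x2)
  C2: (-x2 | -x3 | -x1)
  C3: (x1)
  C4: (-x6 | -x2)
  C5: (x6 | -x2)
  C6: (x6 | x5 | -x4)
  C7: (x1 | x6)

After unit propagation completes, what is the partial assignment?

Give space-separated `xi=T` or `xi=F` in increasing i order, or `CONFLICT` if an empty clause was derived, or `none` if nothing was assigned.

Answer: CONFLICT

Derivation:
unit clause [2] forces x2=T; simplify:
  drop -2 from [-2, -3, -1] -> [-3, -1]
  drop -2 from [-6, -2] -> [-6]
  drop -2 from [6, -2] -> [6]
  satisfied 1 clause(s); 6 remain; assigned so far: [2]
unit clause [1] forces x1=T; simplify:
  drop -1 from [-3, -1] -> [-3]
  satisfied 2 clause(s); 4 remain; assigned so far: [1, 2]
unit clause [-3] forces x3=F; simplify:
  satisfied 1 clause(s); 3 remain; assigned so far: [1, 2, 3]
unit clause [-6] forces x6=F; simplify:
  drop 6 from [6] -> [] (empty!)
  drop 6 from [6, 5, -4] -> [5, -4]
  satisfied 1 clause(s); 2 remain; assigned so far: [1, 2, 3, 6]
CONFLICT (empty clause)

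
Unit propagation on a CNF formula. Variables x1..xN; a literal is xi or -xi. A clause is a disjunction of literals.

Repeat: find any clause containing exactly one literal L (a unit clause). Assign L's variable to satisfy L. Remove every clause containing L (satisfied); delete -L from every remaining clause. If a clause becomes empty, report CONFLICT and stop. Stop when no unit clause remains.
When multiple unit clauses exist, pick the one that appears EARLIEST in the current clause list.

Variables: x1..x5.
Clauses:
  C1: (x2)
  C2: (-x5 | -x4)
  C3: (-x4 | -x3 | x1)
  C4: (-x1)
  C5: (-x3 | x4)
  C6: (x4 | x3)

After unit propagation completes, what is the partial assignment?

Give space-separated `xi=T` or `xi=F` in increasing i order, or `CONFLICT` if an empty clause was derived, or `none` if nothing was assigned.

unit clause [2] forces x2=T; simplify:
  satisfied 1 clause(s); 5 remain; assigned so far: [2]
unit clause [-1] forces x1=F; simplify:
  drop 1 from [-4, -3, 1] -> [-4, -3]
  satisfied 1 clause(s); 4 remain; assigned so far: [1, 2]

Answer: x1=F x2=T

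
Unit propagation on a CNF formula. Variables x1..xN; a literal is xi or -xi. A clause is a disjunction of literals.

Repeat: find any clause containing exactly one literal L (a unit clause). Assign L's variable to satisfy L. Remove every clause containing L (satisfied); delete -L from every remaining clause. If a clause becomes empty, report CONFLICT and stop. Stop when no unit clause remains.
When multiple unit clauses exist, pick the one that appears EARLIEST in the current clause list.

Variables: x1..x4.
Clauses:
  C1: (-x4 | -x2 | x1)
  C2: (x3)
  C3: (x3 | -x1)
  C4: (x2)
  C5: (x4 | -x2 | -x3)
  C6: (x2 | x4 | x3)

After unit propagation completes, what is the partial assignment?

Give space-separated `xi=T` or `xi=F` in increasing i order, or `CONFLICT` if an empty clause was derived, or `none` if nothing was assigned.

Answer: x1=T x2=T x3=T x4=T

Derivation:
unit clause [3] forces x3=T; simplify:
  drop -3 from [4, -2, -3] -> [4, -2]
  satisfied 3 clause(s); 3 remain; assigned so far: [3]
unit clause [2] forces x2=T; simplify:
  drop -2 from [-4, -2, 1] -> [-4, 1]
  drop -2 from [4, -2] -> [4]
  satisfied 1 clause(s); 2 remain; assigned so far: [2, 3]
unit clause [4] forces x4=T; simplify:
  drop -4 from [-4, 1] -> [1]
  satisfied 1 clause(s); 1 remain; assigned so far: [2, 3, 4]
unit clause [1] forces x1=T; simplify:
  satisfied 1 clause(s); 0 remain; assigned so far: [1, 2, 3, 4]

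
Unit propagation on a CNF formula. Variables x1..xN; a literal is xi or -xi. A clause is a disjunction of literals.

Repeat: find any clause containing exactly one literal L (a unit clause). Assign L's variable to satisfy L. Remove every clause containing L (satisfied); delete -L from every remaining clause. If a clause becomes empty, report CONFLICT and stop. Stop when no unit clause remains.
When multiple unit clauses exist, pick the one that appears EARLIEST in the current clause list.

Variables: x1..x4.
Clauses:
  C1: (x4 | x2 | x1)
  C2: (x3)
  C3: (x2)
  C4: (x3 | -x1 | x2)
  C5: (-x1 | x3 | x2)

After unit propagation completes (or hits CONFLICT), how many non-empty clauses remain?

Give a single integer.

Answer: 0

Derivation:
unit clause [3] forces x3=T; simplify:
  satisfied 3 clause(s); 2 remain; assigned so far: [3]
unit clause [2] forces x2=T; simplify:
  satisfied 2 clause(s); 0 remain; assigned so far: [2, 3]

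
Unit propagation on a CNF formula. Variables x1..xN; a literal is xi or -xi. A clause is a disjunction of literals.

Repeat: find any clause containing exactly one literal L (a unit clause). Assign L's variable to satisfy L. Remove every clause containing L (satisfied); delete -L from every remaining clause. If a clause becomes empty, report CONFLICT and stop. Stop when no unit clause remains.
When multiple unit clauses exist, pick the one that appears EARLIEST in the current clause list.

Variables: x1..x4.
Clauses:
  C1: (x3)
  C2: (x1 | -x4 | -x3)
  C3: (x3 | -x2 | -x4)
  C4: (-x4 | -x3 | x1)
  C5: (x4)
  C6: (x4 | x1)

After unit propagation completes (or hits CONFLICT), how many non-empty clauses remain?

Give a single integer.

unit clause [3] forces x3=T; simplify:
  drop -3 from [1, -4, -3] -> [1, -4]
  drop -3 from [-4, -3, 1] -> [-4, 1]
  satisfied 2 clause(s); 4 remain; assigned so far: [3]
unit clause [4] forces x4=T; simplify:
  drop -4 from [1, -4] -> [1]
  drop -4 from [-4, 1] -> [1]
  satisfied 2 clause(s); 2 remain; assigned so far: [3, 4]
unit clause [1] forces x1=T; simplify:
  satisfied 2 clause(s); 0 remain; assigned so far: [1, 3, 4]

Answer: 0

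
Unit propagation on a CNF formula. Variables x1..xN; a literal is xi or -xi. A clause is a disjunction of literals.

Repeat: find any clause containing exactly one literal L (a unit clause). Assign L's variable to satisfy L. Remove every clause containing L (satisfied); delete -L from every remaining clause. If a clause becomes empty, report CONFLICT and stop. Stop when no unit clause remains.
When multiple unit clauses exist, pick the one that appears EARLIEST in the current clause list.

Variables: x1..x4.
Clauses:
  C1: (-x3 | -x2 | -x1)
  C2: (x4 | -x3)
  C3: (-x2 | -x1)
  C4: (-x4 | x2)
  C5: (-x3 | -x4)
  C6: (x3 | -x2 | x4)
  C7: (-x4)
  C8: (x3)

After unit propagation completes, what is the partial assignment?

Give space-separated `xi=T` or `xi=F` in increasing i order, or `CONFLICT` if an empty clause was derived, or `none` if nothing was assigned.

unit clause [-4] forces x4=F; simplify:
  drop 4 from [4, -3] -> [-3]
  drop 4 from [3, -2, 4] -> [3, -2]
  satisfied 3 clause(s); 5 remain; assigned so far: [4]
unit clause [-3] forces x3=F; simplify:
  drop 3 from [3, -2] -> [-2]
  drop 3 from [3] -> [] (empty!)
  satisfied 2 clause(s); 3 remain; assigned so far: [3, 4]
CONFLICT (empty clause)

Answer: CONFLICT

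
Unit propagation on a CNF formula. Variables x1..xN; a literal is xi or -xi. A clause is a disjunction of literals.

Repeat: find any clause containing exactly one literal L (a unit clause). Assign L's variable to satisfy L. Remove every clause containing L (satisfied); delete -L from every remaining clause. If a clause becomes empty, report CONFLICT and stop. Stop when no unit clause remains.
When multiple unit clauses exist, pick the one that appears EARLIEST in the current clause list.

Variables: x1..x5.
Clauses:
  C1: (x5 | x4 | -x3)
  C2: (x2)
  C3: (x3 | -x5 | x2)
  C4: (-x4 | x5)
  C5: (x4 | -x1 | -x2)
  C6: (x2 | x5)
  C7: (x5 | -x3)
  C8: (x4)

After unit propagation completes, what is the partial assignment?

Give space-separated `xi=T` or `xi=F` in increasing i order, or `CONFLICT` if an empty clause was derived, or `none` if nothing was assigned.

unit clause [2] forces x2=T; simplify:
  drop -2 from [4, -1, -2] -> [4, -1]
  satisfied 3 clause(s); 5 remain; assigned so far: [2]
unit clause [4] forces x4=T; simplify:
  drop -4 from [-4, 5] -> [5]
  satisfied 3 clause(s); 2 remain; assigned so far: [2, 4]
unit clause [5] forces x5=T; simplify:
  satisfied 2 clause(s); 0 remain; assigned so far: [2, 4, 5]

Answer: x2=T x4=T x5=T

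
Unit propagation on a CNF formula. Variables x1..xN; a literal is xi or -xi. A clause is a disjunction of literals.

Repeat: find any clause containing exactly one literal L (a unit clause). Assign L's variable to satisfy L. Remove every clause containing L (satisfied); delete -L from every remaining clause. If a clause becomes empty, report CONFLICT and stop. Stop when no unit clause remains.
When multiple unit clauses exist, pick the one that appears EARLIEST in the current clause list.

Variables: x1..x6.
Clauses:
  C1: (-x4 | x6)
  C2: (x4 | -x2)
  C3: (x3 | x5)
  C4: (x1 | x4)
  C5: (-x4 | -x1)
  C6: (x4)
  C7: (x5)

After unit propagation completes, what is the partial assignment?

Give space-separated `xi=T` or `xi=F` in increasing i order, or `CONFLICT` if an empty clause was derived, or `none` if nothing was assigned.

Answer: x1=F x4=T x5=T x6=T

Derivation:
unit clause [4] forces x4=T; simplify:
  drop -4 from [-4, 6] -> [6]
  drop -4 from [-4, -1] -> [-1]
  satisfied 3 clause(s); 4 remain; assigned so far: [4]
unit clause [6] forces x6=T; simplify:
  satisfied 1 clause(s); 3 remain; assigned so far: [4, 6]
unit clause [-1] forces x1=F; simplify:
  satisfied 1 clause(s); 2 remain; assigned so far: [1, 4, 6]
unit clause [5] forces x5=T; simplify:
  satisfied 2 clause(s); 0 remain; assigned so far: [1, 4, 5, 6]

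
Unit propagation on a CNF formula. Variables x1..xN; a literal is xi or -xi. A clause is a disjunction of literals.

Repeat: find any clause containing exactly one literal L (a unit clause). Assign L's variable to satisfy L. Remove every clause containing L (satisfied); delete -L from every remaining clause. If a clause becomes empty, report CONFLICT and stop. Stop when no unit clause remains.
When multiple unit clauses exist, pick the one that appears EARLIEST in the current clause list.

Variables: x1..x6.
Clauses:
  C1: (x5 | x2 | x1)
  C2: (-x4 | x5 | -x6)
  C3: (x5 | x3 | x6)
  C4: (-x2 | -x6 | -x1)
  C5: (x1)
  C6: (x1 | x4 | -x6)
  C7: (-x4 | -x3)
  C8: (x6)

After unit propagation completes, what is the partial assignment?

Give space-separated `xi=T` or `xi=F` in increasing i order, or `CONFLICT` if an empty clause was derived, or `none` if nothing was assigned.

Answer: x1=T x2=F x6=T

Derivation:
unit clause [1] forces x1=T; simplify:
  drop -1 from [-2, -6, -1] -> [-2, -6]
  satisfied 3 clause(s); 5 remain; assigned so far: [1]
unit clause [6] forces x6=T; simplify:
  drop -6 from [-4, 5, -6] -> [-4, 5]
  drop -6 from [-2, -6] -> [-2]
  satisfied 2 clause(s); 3 remain; assigned so far: [1, 6]
unit clause [-2] forces x2=F; simplify:
  satisfied 1 clause(s); 2 remain; assigned so far: [1, 2, 6]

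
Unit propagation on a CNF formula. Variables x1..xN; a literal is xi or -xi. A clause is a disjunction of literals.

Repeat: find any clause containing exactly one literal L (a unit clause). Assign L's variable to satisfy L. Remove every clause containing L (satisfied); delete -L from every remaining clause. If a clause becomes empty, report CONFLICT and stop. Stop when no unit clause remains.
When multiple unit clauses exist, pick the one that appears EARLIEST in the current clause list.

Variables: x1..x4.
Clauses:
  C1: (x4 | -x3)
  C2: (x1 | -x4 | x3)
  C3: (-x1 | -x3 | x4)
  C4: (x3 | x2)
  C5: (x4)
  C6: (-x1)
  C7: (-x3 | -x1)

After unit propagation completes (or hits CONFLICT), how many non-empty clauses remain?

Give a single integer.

unit clause [4] forces x4=T; simplify:
  drop -4 from [1, -4, 3] -> [1, 3]
  satisfied 3 clause(s); 4 remain; assigned so far: [4]
unit clause [-1] forces x1=F; simplify:
  drop 1 from [1, 3] -> [3]
  satisfied 2 clause(s); 2 remain; assigned so far: [1, 4]
unit clause [3] forces x3=T; simplify:
  satisfied 2 clause(s); 0 remain; assigned so far: [1, 3, 4]

Answer: 0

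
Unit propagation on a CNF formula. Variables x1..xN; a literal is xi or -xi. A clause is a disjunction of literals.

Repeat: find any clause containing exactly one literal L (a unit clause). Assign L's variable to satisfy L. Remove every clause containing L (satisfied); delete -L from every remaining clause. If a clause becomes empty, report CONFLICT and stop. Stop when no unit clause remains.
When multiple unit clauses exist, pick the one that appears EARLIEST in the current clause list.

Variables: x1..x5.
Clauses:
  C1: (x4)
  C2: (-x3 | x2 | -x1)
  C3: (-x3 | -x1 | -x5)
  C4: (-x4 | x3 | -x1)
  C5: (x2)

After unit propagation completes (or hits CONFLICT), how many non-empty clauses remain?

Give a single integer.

Answer: 2

Derivation:
unit clause [4] forces x4=T; simplify:
  drop -4 from [-4, 3, -1] -> [3, -1]
  satisfied 1 clause(s); 4 remain; assigned so far: [4]
unit clause [2] forces x2=T; simplify:
  satisfied 2 clause(s); 2 remain; assigned so far: [2, 4]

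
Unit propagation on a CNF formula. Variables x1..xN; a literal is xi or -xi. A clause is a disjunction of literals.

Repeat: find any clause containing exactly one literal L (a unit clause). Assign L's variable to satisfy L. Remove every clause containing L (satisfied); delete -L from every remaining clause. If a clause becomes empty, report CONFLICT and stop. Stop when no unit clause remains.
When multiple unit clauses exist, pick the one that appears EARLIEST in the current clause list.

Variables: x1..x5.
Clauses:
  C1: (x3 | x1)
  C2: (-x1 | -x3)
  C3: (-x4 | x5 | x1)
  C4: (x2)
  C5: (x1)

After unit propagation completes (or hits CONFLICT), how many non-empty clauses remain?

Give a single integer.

Answer: 0

Derivation:
unit clause [2] forces x2=T; simplify:
  satisfied 1 clause(s); 4 remain; assigned so far: [2]
unit clause [1] forces x1=T; simplify:
  drop -1 from [-1, -3] -> [-3]
  satisfied 3 clause(s); 1 remain; assigned so far: [1, 2]
unit clause [-3] forces x3=F; simplify:
  satisfied 1 clause(s); 0 remain; assigned so far: [1, 2, 3]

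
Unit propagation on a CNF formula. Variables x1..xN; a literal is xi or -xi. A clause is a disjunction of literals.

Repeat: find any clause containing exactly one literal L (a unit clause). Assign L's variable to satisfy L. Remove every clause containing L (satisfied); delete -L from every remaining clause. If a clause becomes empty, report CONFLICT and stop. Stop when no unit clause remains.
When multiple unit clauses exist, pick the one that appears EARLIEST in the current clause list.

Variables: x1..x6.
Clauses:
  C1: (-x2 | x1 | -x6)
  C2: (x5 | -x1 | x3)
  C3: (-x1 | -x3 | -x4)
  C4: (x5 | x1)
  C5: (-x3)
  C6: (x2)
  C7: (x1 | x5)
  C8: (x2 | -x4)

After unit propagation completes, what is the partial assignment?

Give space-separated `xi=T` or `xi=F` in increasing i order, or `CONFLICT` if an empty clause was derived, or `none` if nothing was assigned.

unit clause [-3] forces x3=F; simplify:
  drop 3 from [5, -1, 3] -> [5, -1]
  satisfied 2 clause(s); 6 remain; assigned so far: [3]
unit clause [2] forces x2=T; simplify:
  drop -2 from [-2, 1, -6] -> [1, -6]
  satisfied 2 clause(s); 4 remain; assigned so far: [2, 3]

Answer: x2=T x3=F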